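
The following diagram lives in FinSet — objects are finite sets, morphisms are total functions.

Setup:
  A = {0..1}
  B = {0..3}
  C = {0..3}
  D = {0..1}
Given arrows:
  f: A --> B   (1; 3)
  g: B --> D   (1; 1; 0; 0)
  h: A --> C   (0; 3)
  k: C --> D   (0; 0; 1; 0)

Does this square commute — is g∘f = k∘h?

Answer: DOES NOT COMMUTE

Trace:
1) trace f;g:
  0 f-->1 g-->1
  1 f-->3 g-->0
  result₁ = (1; 0)
2) trace h;k:
  0 h-->0 k-->0
  1 h-->3 k-->0
  result₂ = (0; 0)
Equal? differ; not commutative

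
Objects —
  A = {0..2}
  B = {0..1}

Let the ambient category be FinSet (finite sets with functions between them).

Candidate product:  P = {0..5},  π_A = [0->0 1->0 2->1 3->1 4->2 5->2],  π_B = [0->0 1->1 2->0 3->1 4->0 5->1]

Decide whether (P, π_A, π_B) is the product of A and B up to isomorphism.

Answer: VALID PRODUCT

Trace:
|A|·|B| = 3·2 = 6;  |P| = 6
Check the pairing map k ↦ (π_A(k), π_B(k)):
  0 -> (0,0)
  1 -> (0,1)
  2 -> (1,0)
  3 -> (1,1)
  4 -> (2,0)
  5 -> (2,1)
distinct pairs in image: 6 / 6 needed
  → bijection onto A×B; projections well-typed.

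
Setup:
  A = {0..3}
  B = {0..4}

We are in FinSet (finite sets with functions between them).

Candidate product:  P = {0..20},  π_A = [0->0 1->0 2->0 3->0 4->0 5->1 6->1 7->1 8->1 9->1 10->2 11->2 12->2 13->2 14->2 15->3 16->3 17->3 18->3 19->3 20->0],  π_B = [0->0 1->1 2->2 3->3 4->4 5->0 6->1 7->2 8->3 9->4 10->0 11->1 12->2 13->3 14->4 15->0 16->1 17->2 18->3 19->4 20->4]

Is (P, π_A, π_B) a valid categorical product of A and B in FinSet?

Answer: NOT A VALID PRODUCT — |P|=21 ≠ |A|·|B|=20

Work:
|A|·|B| = 4·5 = 20;  |P| = 21
  → cardinalities differ; no bijection possible.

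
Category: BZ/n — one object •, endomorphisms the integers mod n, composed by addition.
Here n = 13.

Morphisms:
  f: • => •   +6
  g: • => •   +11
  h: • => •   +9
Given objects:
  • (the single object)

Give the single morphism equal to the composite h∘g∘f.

  0 +6≡6 +11≡4 +9≡0  (mod 13)
result: +0

Answer: +0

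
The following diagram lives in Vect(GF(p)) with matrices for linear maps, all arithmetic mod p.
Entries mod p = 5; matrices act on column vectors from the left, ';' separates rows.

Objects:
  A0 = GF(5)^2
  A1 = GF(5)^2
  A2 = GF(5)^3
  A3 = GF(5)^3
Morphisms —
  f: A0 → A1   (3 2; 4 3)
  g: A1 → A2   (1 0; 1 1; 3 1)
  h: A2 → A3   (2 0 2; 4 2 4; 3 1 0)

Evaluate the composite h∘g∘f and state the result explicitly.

  e0=(1,0) f→(3,4) g→(3,2,3) h→(2,3,1)
  e1=(0,1) f→(2,3) g→(2,0,4) h→(2,4,1)
⟦path⟧: (2 2; 3 4; 1 1)

Answer: (2 2; 3 4; 1 1)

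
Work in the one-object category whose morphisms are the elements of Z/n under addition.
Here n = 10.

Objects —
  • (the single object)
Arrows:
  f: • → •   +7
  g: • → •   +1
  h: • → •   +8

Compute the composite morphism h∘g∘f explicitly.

Answer: +6

Trace:
  0 +7≡7 +1≡8 +8≡6  (mod 10)
result: +6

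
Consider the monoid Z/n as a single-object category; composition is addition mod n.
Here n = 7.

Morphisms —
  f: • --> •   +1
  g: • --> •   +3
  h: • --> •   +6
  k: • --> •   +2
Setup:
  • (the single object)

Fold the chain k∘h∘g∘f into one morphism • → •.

Answer: +5

Trace:
  0 +1≡1 +3≡4 +6≡3 +2≡5  (mod 7)
⟦path⟧: +5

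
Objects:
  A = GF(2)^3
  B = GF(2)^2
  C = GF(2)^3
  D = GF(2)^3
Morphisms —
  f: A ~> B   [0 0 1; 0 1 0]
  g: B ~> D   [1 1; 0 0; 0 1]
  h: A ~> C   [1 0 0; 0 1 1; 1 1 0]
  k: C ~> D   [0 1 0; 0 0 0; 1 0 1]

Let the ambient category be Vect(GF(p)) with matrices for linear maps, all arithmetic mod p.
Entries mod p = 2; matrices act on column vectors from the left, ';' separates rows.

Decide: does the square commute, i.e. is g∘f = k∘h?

Answer: COMMUTES

Trace:
Along f;g (path 1):
  e0=[1,0,0] f~>[0,0] g~>[0,0,0]
  e1=[0,1,0] f~>[0,1] g~>[1,0,1]
  e2=[0,0,1] f~>[1,0] g~>[1,0,0]
  result₁ = [0 1 1; 0 0 0; 0 1 0]
Along h;k (path 2):
  e0=[1,0,0] h~>[1,0,1] k~>[0,0,0]
  e1=[0,1,0] h~>[0,1,1] k~>[1,0,1]
  e2=[0,0,1] h~>[0,1,0] k~>[1,0,0]
  result₂ = [0 1 1; 0 0 0; 0 1 0]
Equal? equal; square commutes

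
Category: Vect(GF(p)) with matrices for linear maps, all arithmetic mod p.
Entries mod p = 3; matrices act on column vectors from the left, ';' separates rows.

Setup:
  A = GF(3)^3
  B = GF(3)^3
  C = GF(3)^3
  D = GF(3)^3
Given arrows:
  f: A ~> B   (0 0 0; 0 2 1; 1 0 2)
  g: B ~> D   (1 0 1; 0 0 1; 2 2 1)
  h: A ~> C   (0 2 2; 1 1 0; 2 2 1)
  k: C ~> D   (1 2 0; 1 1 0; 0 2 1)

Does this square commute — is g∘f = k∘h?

Answer: DOES NOT COMMUTE

Work:
1) trace f;g:
  e0=[1,0,0] f~>[0,0,1] g~>[1,1,1]
  e1=[0,1,0] f~>[0,2,0] g~>[0,0,1]
  e2=[0,0,1] f~>[0,1,2] g~>[2,2,1]
  composite₁ = (1 0 2; 1 0 2; 1 1 1)
2) trace h;k:
  e0=[1,0,0] h~>[0,1,2] k~>[2,1,1]
  e1=[0,1,0] h~>[2,1,2] k~>[1,0,1]
  e2=[0,0,1] h~>[2,0,1] k~>[2,2,1]
  composite₂ = (2 1 2; 1 0 2; 1 1 1)
Equal? NO — does not commute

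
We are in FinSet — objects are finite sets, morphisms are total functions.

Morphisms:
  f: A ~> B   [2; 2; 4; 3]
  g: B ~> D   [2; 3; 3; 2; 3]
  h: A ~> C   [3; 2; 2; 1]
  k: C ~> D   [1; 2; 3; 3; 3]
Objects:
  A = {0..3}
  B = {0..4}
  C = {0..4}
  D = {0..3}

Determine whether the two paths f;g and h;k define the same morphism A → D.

Along f;g (path 1):
  0 f~>2 g~>3
  1 f~>2 g~>3
  2 f~>4 g~>3
  3 f~>3 g~>2
  ⟦path⟧₁ = [3; 3; 3; 2]
Along h;k (path 2):
  0 h~>3 k~>3
  1 h~>2 k~>3
  2 h~>2 k~>3
  3 h~>1 k~>2
  ⟦path⟧₂ = [3; 3; 3; 2]
Equal? same morphism ✓

Answer: COMMUTES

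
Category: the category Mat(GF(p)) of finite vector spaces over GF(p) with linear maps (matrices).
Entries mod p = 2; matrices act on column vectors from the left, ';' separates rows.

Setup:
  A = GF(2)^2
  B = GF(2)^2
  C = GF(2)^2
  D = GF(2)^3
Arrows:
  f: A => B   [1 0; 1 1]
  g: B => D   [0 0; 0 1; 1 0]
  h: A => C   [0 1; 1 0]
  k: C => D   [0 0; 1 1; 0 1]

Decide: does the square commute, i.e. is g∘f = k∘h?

Answer: COMMUTES

Work:
Along f;g (path 1):
  e0=(1,0) f=>(1,1) g=>(0,1,1)
  e1=(0,1) f=>(0,1) g=>(0,1,0)
  ⟦path⟧₁ = [0 0; 1 1; 1 0]
Along h;k (path 2):
  e0=(1,0) h=>(0,1) k=>(0,1,1)
  e1=(0,1) h=>(1,0) k=>(0,1,0)
  ⟦path⟧₂ = [0 0; 1 1; 1 0]
Equal? same morphism ✓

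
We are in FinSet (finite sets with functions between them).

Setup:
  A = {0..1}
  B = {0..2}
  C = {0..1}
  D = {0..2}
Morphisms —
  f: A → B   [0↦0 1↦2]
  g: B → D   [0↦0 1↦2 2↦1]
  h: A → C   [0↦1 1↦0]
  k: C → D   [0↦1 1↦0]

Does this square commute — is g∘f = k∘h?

Along f;g (path 1):
  0 f→0 g→0
  1 f→2 g→1
  ⟦path⟧₁ = [0↦0 1↦1]
Along h;k (path 2):
  0 h→1 k→0
  1 h→0 k→1
  ⟦path⟧₂ = [0↦0 1↦1]
Equal? YES — commutes

Answer: COMMUTES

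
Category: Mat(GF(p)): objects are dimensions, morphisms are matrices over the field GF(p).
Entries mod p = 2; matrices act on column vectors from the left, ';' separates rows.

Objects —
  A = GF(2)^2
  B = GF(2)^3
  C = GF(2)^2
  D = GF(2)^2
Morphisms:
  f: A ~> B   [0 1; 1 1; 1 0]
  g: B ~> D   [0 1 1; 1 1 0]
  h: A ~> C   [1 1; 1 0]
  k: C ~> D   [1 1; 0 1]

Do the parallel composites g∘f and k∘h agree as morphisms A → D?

Answer: COMMUTES

Trace:
Path 1 = f;g:
  e0=(1,0) f~>(0,1,1) g~>(0,1)
  e1=(0,1) f~>(1,1,0) g~>(1,0)
  ⟦path⟧₁ = [0 1; 1 0]
Path 2 = h;k:
  e0=(1,0) h~>(1,1) k~>(0,1)
  e1=(0,1) h~>(1,0) k~>(1,0)
  ⟦path⟧₂ = [0 1; 1 0]
Equal? equal; square commutes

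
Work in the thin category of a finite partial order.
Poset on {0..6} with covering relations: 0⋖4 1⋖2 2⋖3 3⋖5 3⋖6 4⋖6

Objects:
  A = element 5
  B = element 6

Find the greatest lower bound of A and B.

Lower bounds of A=5 and B=6: {1,2,3}
  1 ⊑ 3
  2 ⊑ 3
  3 ⊑ 3
glb = 3

Answer: A∧B = 3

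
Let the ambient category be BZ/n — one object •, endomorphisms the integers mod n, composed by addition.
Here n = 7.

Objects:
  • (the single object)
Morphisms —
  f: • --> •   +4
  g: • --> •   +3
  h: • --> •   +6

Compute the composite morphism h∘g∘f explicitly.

Answer: +6

Derivation:
  0 +4≡4 +3≡0 +6≡6  (mod 7)
⟦path⟧: +6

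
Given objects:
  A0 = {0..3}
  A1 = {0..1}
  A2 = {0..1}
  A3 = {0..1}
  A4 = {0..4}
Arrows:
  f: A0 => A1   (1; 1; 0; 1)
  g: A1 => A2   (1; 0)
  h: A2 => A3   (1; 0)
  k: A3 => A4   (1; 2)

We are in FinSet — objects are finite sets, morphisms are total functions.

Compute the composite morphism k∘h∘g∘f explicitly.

Answer: (2; 2; 1; 2)

Derivation:
  0 f=>1 g=>0 h=>1 k=>2
  1 f=>1 g=>0 h=>1 k=>2
  2 f=>0 g=>1 h=>0 k=>1
  3 f=>1 g=>0 h=>1 k=>2
⟦path⟧: (2; 2; 1; 2)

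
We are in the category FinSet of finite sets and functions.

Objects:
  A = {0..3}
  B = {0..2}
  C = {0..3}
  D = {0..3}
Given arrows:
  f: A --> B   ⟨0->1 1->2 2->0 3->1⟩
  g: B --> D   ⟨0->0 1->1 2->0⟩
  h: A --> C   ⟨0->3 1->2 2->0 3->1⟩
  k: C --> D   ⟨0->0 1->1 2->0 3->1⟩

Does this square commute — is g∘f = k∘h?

Path 1 = f;g:
  0 f-->1 g-->1
  1 f-->2 g-->0
  2 f-->0 g-->0
  3 f-->1 g-->1
  result₁ = ⟨0->1 1->0 2->0 3->1⟩
Path 2 = h;k:
  0 h-->3 k-->1
  1 h-->2 k-->0
  2 h-->0 k-->0
  3 h-->1 k-->1
  result₂ = ⟨0->1 1->0 2->0 3->1⟩
Equal? YES — commutes

Answer: COMMUTES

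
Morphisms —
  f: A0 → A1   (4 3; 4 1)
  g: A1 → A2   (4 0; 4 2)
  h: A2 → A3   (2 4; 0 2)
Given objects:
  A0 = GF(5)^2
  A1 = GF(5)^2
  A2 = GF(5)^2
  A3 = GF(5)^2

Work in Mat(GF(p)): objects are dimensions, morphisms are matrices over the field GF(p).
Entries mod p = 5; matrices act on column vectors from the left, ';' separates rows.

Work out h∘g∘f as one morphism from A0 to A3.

  e0=[1,0] f→[4,4] g→[1,4] h→[3,3]
  e1=[0,1] f→[3,1] g→[2,4] h→[0,3]
⟦path⟧: (3 0; 3 3)

Answer: (3 0; 3 3)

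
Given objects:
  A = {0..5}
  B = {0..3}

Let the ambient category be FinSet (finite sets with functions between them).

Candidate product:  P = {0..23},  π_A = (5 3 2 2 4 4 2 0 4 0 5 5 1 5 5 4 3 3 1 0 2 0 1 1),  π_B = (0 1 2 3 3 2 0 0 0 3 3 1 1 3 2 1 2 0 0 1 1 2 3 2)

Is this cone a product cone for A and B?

|A|·|B| = 6·4 = 24;  |P| = 24
Check the pairing map k ↦ (π_A(k), π_B(k)):
  0 ↦ (5,0)
  1 ↦ (3,1)
  2 ↦ (2,2)
  3 ↦ (2,3)
  4 ↦ (4,3)
  5 ↦ (4,2)
  6 ↦ (2,0)
  7 ↦ (0,0)
  8 ↦ (4,0)
  9 ↦ (0,3)
  10 ↦ (5,3)
  11 ↦ (5,1)
  12 ↦ (1,1)
  13 ↦ (5,3)  ✗ repeats pair of k=10
  14 ↦ (5,2)
  15 ↦ (4,1)
  16 ↦ (3,2)
  17 ↦ (3,0)
  18 ↦ (1,0)
  19 ↦ (0,1)
  20 ↦ (2,1)
  21 ↦ (0,2)
  22 ↦ (1,3)
  23 ↦ (1,2)
distinct pairs in image: 23 / 24 needed
  → (5,3) hit at k=10 and k=13

Answer: NOT A VALID PRODUCT — duplicate pair at indices 13,10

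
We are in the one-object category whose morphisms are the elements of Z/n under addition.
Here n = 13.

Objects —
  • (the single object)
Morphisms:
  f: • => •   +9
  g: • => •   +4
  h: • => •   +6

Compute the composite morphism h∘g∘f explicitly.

Answer: +6

Derivation:
  0 +9≡9 +4≡0 +6≡6  (mod 13)
⟦path⟧: +6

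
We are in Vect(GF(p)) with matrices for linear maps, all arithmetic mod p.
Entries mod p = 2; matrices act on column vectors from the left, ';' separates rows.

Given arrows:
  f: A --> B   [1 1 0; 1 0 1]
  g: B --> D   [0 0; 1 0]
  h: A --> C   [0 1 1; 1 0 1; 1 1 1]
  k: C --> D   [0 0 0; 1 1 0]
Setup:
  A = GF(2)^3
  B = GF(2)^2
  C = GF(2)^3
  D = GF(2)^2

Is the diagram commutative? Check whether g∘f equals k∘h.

Answer: COMMUTES

Derivation:
1) trace f;g:
  e0=(1,0,0) f-->(1,1) g-->(0,1)
  e1=(0,1,0) f-->(1,0) g-->(0,1)
  e2=(0,0,1) f-->(0,1) g-->(0,0)
  result₁ = [0 0 0; 1 1 0]
2) trace h;k:
  e0=(1,0,0) h-->(0,1,1) k-->(0,1)
  e1=(0,1,0) h-->(1,0,1) k-->(0,1)
  e2=(0,0,1) h-->(1,1,1) k-->(0,0)
  result₂ = [0 0 0; 1 1 0]
Equal? equal; square commutes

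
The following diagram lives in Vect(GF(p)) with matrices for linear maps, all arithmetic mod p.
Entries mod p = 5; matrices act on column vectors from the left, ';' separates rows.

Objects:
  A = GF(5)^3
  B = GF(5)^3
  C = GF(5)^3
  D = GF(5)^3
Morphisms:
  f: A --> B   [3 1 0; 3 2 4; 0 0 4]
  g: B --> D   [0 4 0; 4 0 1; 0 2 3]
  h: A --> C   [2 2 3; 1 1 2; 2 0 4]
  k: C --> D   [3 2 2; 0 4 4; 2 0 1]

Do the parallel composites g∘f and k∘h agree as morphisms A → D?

Path 1 = f;g:
  e0=⟨1,0,0⟩ f-->⟨3,3,0⟩ g-->⟨2,2,1⟩
  e1=⟨0,1,0⟩ f-->⟨1,2,0⟩ g-->⟨3,4,4⟩
  e2=⟨0,0,1⟩ f-->⟨0,4,4⟩ g-->⟨1,4,0⟩
  ⟦path⟧₁ = [2 3 1; 2 4 4; 1 4 0]
Path 2 = h;k:
  e0=⟨1,0,0⟩ h-->⟨2,1,2⟩ k-->⟨2,2,1⟩
  e1=⟨0,1,0⟩ h-->⟨2,1,0⟩ k-->⟨3,4,4⟩
  e2=⟨0,0,1⟩ h-->⟨3,2,4⟩ k-->⟨1,4,0⟩
  ⟦path⟧₂ = [2 3 1; 2 4 4; 1 4 0]
Equal? YES — commutes

Answer: COMMUTES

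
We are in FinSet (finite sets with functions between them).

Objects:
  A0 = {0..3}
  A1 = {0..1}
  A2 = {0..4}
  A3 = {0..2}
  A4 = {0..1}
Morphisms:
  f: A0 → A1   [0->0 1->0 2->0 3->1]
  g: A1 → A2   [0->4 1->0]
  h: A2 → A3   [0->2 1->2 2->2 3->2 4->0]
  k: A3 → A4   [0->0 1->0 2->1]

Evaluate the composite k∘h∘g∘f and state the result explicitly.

  0 f→0 g→4 h→0 k→0
  1 f→0 g→4 h→0 k→0
  2 f→0 g→4 h→0 k→0
  3 f→1 g→0 h→2 k→1
composite: [0->0 1->0 2->0 3->1]

Answer: [0->0 1->0 2->0 3->1]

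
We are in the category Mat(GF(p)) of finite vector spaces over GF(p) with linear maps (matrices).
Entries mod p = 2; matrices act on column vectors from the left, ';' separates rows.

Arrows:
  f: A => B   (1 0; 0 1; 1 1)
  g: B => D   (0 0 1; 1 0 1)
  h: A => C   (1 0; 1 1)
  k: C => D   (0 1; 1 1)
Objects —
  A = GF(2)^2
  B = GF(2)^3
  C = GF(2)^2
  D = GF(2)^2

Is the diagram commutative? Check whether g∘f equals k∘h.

Path 1 = f;g:
  e0=[1,0] f=>[1,0,1] g=>[1,0]
  e1=[0,1] f=>[0,1,1] g=>[1,1]
  composite₁ = (1 1; 0 1)
Path 2 = h;k:
  e0=[1,0] h=>[1,1] k=>[1,0]
  e1=[0,1] h=>[0,1] k=>[1,1]
  composite₂ = (1 1; 0 1)
Equal? equal; square commutes

Answer: COMMUTES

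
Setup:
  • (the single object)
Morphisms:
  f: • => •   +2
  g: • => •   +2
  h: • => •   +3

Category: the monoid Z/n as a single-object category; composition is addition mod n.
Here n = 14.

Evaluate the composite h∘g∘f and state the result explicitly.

Answer: +7

Trace:
  0 +2≡2 +2≡4 +3≡7  (mod 14)
⟦path⟧: +7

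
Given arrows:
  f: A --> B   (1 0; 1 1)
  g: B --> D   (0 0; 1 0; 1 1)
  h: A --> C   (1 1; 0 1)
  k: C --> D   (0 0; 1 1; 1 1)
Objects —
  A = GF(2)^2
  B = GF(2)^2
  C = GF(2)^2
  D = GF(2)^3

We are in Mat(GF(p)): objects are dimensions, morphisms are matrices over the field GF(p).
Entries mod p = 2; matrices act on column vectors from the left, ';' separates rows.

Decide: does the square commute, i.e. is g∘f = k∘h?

Path 1 = f;g:
  e0=(1,0) f-->(1,1) g-->(0,1,0)
  e1=(0,1) f-->(0,1) g-->(0,0,1)
  composite₁ = (0 0; 1 0; 0 1)
Path 2 = h;k:
  e0=(1,0) h-->(1,0) k-->(0,1,1)
  e1=(0,1) h-->(1,1) k-->(0,0,0)
  composite₂ = (0 0; 1 0; 1 0)
Equal? NO — does not commute

Answer: DOES NOT COMMUTE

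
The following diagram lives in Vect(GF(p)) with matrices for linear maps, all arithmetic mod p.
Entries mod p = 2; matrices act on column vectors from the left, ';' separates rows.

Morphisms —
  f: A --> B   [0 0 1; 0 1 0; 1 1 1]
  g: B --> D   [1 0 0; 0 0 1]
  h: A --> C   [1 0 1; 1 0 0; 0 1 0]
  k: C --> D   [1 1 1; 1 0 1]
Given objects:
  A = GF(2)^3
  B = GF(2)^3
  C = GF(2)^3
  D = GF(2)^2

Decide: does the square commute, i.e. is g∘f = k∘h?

Along f;g (path 1):
  e0=[1,0,0] f-->[0,0,1] g-->[0,1]
  e1=[0,1,0] f-->[0,1,1] g-->[0,1]
  e2=[0,0,1] f-->[1,0,1] g-->[1,1]
  result₁ = [0 0 1; 1 1 1]
Along h;k (path 2):
  e0=[1,0,0] h-->[1,1,0] k-->[0,1]
  e1=[0,1,0] h-->[0,0,1] k-->[1,1]
  e2=[0,0,1] h-->[1,0,0] k-->[1,1]
  result₂ = [0 1 1; 1 1 1]
Equal? distinct morphisms ✗

Answer: DOES NOT COMMUTE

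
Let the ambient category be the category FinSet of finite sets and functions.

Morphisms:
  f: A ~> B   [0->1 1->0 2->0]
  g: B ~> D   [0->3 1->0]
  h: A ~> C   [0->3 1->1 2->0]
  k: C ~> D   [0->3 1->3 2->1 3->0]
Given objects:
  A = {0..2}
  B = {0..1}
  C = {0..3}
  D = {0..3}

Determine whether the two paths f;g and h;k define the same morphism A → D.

1) trace f;g:
  0 f~>1 g~>0
  1 f~>0 g~>3
  2 f~>0 g~>3
  ⟦path⟧₁ = [0->0 1->3 2->3]
2) trace h;k:
  0 h~>3 k~>0
  1 h~>1 k~>3
  2 h~>0 k~>3
  ⟦path⟧₂ = [0->0 1->3 2->3]
Equal? YES — commutes

Answer: COMMUTES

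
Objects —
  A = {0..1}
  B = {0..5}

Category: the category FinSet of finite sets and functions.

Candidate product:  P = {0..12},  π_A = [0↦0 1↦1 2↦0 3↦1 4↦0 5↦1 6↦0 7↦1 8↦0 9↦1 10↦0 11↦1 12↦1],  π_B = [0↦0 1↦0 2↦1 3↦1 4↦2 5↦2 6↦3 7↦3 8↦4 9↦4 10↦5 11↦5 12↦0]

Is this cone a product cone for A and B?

Answer: NOT A VALID PRODUCT — |P|=13 ≠ |A|·|B|=12

Derivation:
|A|·|B| = 2·6 = 12;  |P| = 13
  → cardinalities differ; no bijection possible.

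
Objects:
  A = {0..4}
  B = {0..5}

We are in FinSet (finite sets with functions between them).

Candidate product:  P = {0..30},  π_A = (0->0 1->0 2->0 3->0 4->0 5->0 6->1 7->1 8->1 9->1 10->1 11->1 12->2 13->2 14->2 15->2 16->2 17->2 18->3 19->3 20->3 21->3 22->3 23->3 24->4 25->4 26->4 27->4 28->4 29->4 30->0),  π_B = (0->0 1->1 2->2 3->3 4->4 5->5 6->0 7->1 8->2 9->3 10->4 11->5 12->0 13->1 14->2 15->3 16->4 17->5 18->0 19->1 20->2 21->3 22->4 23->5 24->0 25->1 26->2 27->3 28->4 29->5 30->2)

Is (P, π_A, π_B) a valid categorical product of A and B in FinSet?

|A|·|B| = 5·6 = 30;  |P| = 31
  → cardinalities differ; no bijection possible.

Answer: NOT A VALID PRODUCT — |P|=31 ≠ |A|·|B|=30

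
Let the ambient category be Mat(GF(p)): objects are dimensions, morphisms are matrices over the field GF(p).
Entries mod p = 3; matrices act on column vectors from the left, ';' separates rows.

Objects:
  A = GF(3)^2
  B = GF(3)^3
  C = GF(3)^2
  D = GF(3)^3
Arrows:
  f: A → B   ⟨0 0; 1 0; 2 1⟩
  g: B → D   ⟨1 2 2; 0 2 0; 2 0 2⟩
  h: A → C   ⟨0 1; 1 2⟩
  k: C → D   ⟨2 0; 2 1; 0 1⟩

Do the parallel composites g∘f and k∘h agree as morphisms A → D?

1) trace f;g:
  e0=(1,0) f→(0,1,2) g→(0,2,1)
  e1=(0,1) f→(0,0,1) g→(2,0,2)
  result₁ = ⟨0 2; 2 0; 1 2⟩
2) trace h;k:
  e0=(1,0) h→(0,1) k→(0,1,1)
  e1=(0,1) h→(1,2) k→(2,1,2)
  result₂ = ⟨0 2; 1 1; 1 2⟩
Equal? distinct morphisms ✗

Answer: DOES NOT COMMUTE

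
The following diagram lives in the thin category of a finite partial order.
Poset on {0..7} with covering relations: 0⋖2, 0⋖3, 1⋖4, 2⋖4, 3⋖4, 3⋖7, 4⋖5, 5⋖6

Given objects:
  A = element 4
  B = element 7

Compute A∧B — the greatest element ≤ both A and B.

Common predecessors of 4,7: {0,3}
  0 <= 3
  3 <= 3
glb = 3

Answer: A∧B = 3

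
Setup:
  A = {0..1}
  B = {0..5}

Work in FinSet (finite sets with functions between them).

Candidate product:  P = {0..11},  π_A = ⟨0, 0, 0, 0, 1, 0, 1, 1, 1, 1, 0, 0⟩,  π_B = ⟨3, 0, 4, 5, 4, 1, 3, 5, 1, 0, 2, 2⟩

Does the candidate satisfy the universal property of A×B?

|A|·|B| = 2·6 = 12;  |P| = 12
Check the pairing map k ↦ (π_A(k), π_B(k)):
  0 : (0,3)
  1 : (0,0)
  2 : (0,4)
  3 : (0,5)
  4 : (1,4)
  5 : (0,1)
  6 : (1,3)
  7 : (1,5)
  8 : (1,1)
  9 : (1,0)
  10 : (0,2)
  11 : (0,2)  ✗ repeats pair of k=10
distinct pairs in image: 11 / 12 needed
  → (0,2) hit at k=10 and k=11

Answer: NOT A VALID PRODUCT — duplicate pair at indices 11,10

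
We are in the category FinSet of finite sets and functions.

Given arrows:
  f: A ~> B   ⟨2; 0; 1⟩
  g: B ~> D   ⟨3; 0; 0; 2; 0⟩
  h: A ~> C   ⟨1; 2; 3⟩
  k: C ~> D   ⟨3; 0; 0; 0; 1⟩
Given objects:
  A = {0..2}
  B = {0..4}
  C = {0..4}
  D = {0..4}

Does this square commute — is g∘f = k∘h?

Answer: DOES NOT COMMUTE

Trace:
Path 1 = f;g:
  0 f~>2 g~>0
  1 f~>0 g~>3
  2 f~>1 g~>0
  composite₁ = ⟨0; 3; 0⟩
Path 2 = h;k:
  0 h~>1 k~>0
  1 h~>2 k~>0
  2 h~>3 k~>0
  composite₂ = ⟨0; 0; 0⟩
Equal? distinct morphisms ✗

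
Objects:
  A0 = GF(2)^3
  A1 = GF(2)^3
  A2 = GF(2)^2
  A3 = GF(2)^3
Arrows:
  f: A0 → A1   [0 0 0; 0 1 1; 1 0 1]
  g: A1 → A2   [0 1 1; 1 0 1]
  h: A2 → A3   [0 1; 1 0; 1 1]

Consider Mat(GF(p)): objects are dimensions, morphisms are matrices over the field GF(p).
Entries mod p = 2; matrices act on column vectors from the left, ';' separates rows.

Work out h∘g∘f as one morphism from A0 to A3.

Answer: [1 0 1; 1 1 0; 0 1 1]

Derivation:
  e0=(1,0,0) f→(0,0,1) g→(1,1) h→(1,1,0)
  e1=(0,1,0) f→(0,1,0) g→(1,0) h→(0,1,1)
  e2=(0,0,1) f→(0,1,1) g→(0,1) h→(1,0,1)
⟦path⟧: [1 0 1; 1 1 0; 0 1 1]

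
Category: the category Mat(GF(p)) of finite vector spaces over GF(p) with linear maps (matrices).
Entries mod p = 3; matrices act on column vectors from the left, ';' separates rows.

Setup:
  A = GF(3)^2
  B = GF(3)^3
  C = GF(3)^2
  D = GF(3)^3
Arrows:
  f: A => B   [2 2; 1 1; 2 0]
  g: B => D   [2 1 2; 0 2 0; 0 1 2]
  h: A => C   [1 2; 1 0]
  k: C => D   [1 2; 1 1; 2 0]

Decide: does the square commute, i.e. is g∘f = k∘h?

Along f;g (path 1):
  e0=(1,0) f=>(2,1,2) g=>(0,2,2)
  e1=(0,1) f=>(2,1,0) g=>(2,2,1)
  composite₁ = [0 2; 2 2; 2 1]
Along h;k (path 2):
  e0=(1,0) h=>(1,1) k=>(0,2,2)
  e1=(0,1) h=>(2,0) k=>(2,2,1)
  composite₂ = [0 2; 2 2; 2 1]
Equal? YES — commutes

Answer: COMMUTES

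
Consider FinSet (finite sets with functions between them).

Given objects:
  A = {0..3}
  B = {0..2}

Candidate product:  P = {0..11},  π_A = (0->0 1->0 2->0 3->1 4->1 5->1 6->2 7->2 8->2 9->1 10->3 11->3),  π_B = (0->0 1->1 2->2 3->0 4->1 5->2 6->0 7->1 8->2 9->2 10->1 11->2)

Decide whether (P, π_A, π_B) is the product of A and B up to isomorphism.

|A|·|B| = 4·3 = 12;  |P| = 12
Check the pairing map k ↦ (π_A(k), π_B(k)):
  0 -> (0,0)
  1 -> (0,1)
  2 -> (0,2)
  3 -> (1,0)
  4 -> (1,1)
  5 -> (1,2)
  6 -> (2,0)
  7 -> (2,1)
  8 -> (2,2)
  9 -> (1,2)  ✗ repeats pair of k=5
  10 -> (3,1)
  11 -> (3,2)
distinct pairs in image: 11 / 12 needed
  → (1,2) hit at k=5 and k=9

Answer: NOT A VALID PRODUCT — duplicate pair at indices 5,9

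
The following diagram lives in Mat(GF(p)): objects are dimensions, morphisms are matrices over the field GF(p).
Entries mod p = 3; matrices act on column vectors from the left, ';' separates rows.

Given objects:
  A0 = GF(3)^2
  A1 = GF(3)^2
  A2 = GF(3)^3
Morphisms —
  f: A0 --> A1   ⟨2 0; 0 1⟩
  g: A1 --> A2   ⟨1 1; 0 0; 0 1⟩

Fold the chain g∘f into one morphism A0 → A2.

  e0=(1,0) f-->(2,0) g-->(2,0,0)
  e1=(0,1) f-->(0,1) g-->(1,0,1)
result: ⟨2 1; 0 0; 0 1⟩

Answer: ⟨2 1; 0 0; 0 1⟩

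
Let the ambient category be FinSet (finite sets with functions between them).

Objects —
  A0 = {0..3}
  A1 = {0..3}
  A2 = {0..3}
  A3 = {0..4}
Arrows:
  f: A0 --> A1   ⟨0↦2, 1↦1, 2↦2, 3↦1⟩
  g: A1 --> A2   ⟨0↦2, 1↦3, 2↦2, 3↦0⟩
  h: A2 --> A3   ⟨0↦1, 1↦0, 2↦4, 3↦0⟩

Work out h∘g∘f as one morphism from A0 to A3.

  0 f-->2 g-->2 h-->4
  1 f-->1 g-->3 h-->0
  2 f-->2 g-->2 h-->4
  3 f-->1 g-->3 h-->0
⟦path⟧: ⟨0↦4, 1↦0, 2↦4, 3↦0⟩

Answer: ⟨0↦4, 1↦0, 2↦4, 3↦0⟩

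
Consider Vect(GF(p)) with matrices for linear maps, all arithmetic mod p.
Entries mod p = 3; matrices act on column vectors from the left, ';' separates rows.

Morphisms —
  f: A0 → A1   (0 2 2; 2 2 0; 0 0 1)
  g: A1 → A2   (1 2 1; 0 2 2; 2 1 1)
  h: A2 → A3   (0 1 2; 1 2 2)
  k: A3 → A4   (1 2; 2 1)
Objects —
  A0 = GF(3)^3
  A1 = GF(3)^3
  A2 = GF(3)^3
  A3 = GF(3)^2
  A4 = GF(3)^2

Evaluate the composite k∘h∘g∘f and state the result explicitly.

  e0=[1,0,0] f→[0,2,0] g→[1,1,2] h→[2,1] k→[1,2]
  e1=[0,1,0] f→[2,2,0] g→[0,1,0] h→[1,2] k→[2,1]
  e2=[0,0,1] f→[2,0,1] g→[0,2,2] h→[0,2] k→[1,2]
result: (1 2 1; 2 1 2)

Answer: (1 2 1; 2 1 2)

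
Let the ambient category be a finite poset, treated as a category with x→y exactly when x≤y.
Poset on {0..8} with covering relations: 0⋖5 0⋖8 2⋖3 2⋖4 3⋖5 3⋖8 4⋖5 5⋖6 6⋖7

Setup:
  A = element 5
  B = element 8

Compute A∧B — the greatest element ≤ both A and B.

Answer: NO MEET EXISTS

Derivation:
{x : x⊑A ∧ x⊑B} = {0,2,3}  (A=5, B=8)
  maximal lower bounds 0 and 3 are incomparable: neither 0⊑3 nor 3⊑0
→ no greatest lower bound exists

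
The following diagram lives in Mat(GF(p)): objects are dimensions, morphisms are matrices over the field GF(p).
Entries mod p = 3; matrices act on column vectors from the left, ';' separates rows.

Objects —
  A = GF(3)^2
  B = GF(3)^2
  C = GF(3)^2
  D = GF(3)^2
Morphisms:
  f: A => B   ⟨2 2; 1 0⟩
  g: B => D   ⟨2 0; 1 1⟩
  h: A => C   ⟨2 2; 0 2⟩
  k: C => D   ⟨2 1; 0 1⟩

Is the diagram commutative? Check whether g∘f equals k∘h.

Answer: DOES NOT COMMUTE

Trace:
Along f;g (path 1):
  e0=[1,0] f=>[2,1] g=>[1,0]
  e1=[0,1] f=>[2,0] g=>[1,2]
  result₁ = ⟨1 1; 0 2⟩
Along h;k (path 2):
  e0=[1,0] h=>[2,0] k=>[1,0]
  e1=[0,1] h=>[2,2] k=>[0,2]
  result₂ = ⟨1 0; 0 2⟩
Equal? distinct morphisms ✗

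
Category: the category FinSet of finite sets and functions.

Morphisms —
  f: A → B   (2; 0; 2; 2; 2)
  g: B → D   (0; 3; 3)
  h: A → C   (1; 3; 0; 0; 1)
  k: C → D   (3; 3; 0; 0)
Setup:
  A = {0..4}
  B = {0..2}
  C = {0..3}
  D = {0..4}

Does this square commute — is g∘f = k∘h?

1) trace f;g:
  0 f→2 g→3
  1 f→0 g→0
  2 f→2 g→3
  3 f→2 g→3
  4 f→2 g→3
  composite₁ = (3; 0; 3; 3; 3)
2) trace h;k:
  0 h→1 k→3
  1 h→3 k→0
  2 h→0 k→3
  3 h→0 k→3
  4 h→1 k→3
  composite₂ = (3; 0; 3; 3; 3)
Equal? YES — commutes

Answer: COMMUTES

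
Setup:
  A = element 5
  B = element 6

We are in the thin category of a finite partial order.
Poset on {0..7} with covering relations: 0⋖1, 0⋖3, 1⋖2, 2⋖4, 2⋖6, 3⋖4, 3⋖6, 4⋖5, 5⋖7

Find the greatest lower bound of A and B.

Common predecessors of 5,6: {0,1,2,3}
  maximal lower bounds 2 and 3 are incomparable: neither 2⊑3 nor 3⊑2
→ no greatest lower bound exists

Answer: NO MEET EXISTS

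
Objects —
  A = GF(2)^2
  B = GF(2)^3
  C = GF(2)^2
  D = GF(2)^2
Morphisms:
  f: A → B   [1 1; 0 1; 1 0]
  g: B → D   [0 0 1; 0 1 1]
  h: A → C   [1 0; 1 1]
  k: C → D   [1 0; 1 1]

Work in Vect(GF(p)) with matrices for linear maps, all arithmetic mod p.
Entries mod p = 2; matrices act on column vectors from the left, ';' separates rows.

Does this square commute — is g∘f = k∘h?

Answer: DOES NOT COMMUTE

Derivation:
Along f;g (path 1):
  e0=[1,0] f→[1,0,1] g→[1,1]
  e1=[0,1] f→[1,1,0] g→[0,1]
  result₁ = [1 0; 1 1]
Along h;k (path 2):
  e0=[1,0] h→[1,1] k→[1,0]
  e1=[0,1] h→[0,1] k→[0,1]
  result₂ = [1 0; 0 1]
Equal? NO — does not commute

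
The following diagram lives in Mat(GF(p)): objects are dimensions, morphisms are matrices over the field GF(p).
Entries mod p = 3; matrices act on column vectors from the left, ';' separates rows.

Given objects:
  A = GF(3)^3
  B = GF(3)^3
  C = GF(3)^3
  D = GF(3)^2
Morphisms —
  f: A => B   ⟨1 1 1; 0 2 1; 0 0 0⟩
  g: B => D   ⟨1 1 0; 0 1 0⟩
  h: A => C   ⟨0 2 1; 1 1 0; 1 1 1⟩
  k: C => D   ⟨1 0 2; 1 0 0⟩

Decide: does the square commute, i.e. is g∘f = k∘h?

Answer: DOES NOT COMMUTE

Work:
Path 1 = f;g:
  e0=(1,0,0) f=>(1,0,0) g=>(1,0)
  e1=(0,1,0) f=>(1,2,0) g=>(0,2)
  e2=(0,0,1) f=>(1,1,0) g=>(2,1)
  composite₁ = ⟨1 0 2; 0 2 1⟩
Path 2 = h;k:
  e0=(1,0,0) h=>(0,1,1) k=>(2,0)
  e1=(0,1,0) h=>(2,1,1) k=>(1,2)
  e2=(0,0,1) h=>(1,0,1) k=>(0,1)
  composite₂ = ⟨2 1 0; 0 2 1⟩
Equal? distinct morphisms ✗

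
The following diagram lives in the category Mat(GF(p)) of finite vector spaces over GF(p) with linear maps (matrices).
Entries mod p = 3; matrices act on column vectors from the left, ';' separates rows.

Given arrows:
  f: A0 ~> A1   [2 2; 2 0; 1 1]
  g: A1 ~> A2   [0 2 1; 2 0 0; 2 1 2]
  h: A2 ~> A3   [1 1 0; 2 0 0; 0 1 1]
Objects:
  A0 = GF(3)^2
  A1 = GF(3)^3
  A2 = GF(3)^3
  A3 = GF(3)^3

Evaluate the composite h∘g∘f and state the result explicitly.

Answer: [0 2; 1 2; 0 1]

Derivation:
  e0=⟨1,0⟩ f~>⟨2,2,1⟩ g~>⟨2,1,2⟩ h~>⟨0,1,0⟩
  e1=⟨0,1⟩ f~>⟨2,0,1⟩ g~>⟨1,1,0⟩ h~>⟨2,2,1⟩
result: [0 2; 1 2; 0 1]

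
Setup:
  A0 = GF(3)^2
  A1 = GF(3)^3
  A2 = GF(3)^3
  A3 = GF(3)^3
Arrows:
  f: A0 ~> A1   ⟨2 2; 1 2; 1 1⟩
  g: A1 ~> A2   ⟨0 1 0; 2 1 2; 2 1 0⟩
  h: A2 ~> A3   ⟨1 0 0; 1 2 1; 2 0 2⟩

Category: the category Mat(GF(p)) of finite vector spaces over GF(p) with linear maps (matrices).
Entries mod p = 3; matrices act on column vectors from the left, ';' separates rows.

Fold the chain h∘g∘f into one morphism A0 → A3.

Answer: ⟨1 2; 2 0; 0 1⟩

Work:
  e0=(1,0) f~>(2,1,1) g~>(1,1,2) h~>(1,2,0)
  e1=(0,1) f~>(2,2,1) g~>(2,2,0) h~>(2,0,1)
⟦path⟧: ⟨1 2; 2 0; 0 1⟩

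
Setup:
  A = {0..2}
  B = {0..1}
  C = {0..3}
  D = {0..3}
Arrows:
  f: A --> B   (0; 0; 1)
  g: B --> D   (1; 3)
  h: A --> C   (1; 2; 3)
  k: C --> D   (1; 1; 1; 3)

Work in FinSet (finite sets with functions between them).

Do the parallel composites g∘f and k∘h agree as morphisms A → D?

Answer: COMMUTES

Derivation:
1) trace f;g:
  0 f-->0 g-->1
  1 f-->0 g-->1
  2 f-->1 g-->3
  ⟦path⟧₁ = (1; 1; 3)
2) trace h;k:
  0 h-->1 k-->1
  1 h-->2 k-->1
  2 h-->3 k-->3
  ⟦path⟧₂ = (1; 1; 3)
Equal? equal; square commutes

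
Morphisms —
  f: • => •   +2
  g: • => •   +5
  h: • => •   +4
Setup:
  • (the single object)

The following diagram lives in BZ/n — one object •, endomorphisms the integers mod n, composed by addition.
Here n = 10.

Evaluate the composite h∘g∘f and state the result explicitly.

  0 +2≡2 +5≡7 +4≡1  (mod 10)
⟦path⟧: +1

Answer: +1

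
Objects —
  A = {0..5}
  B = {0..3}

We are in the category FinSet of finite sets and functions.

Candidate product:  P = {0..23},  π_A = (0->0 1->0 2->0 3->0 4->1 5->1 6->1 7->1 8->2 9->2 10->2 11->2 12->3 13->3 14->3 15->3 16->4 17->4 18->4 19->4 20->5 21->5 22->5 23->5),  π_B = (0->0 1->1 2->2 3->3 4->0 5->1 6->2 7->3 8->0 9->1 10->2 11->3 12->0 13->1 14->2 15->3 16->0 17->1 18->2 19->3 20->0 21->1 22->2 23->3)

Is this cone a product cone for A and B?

|A|·|B| = 6·4 = 24;  |P| = 24
Check the pairing map k ↦ (π_A(k), π_B(k)):
  0 -> (0,0)
  1 -> (0,1)
  2 -> (0,2)
  3 -> (0,3)
  4 -> (1,0)
  5 -> (1,1)
  6 -> (1,2)
  7 -> (1,3)
  8 -> (2,0)
  9 -> (2,1)
  10 -> (2,2)
  11 -> (2,3)
  12 -> (3,0)
  13 -> (3,1)
  14 -> (3,2)
  15 -> (3,3)
  16 -> (4,0)
  17 -> (4,1)
  18 -> (4,2)
  19 -> (4,3)
  20 -> (5,0)
  21 -> (5,1)
  22 -> (5,2)
  23 -> (5,3)
distinct pairs in image: 24 / 24 needed
  → bijection onto A×B; projections well-typed.

Answer: VALID PRODUCT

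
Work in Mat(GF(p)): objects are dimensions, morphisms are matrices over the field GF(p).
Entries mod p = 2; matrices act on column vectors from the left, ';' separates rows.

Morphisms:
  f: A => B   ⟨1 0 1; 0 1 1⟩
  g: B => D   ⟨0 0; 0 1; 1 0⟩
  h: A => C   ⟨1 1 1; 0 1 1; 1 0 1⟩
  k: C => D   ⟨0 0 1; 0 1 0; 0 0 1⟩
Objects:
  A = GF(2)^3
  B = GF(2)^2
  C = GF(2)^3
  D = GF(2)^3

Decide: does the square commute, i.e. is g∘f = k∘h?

Along f;g (path 1):
  e0=(1,0,0) f=>(1,0) g=>(0,0,1)
  e1=(0,1,0) f=>(0,1) g=>(0,1,0)
  e2=(0,0,1) f=>(1,1) g=>(0,1,1)
  composite₁ = ⟨0 0 0; 0 1 1; 1 0 1⟩
Along h;k (path 2):
  e0=(1,0,0) h=>(1,0,1) k=>(1,0,1)
  e1=(0,1,0) h=>(1,1,0) k=>(0,1,0)
  e2=(0,0,1) h=>(1,1,1) k=>(1,1,1)
  composite₂ = ⟨1 0 1; 0 1 1; 1 0 1⟩
Equal? differ; not commutative

Answer: DOES NOT COMMUTE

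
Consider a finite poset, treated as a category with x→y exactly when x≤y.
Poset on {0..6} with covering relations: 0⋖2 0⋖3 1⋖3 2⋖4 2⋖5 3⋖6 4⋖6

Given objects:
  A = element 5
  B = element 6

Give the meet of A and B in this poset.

Answer: A∧B = 2

Derivation:
{x : x⊑A ∧ x⊑B} = {0,2}  (A=5, B=6)
  0 ⊑ 2
  2 ⊑ 2
glb = 2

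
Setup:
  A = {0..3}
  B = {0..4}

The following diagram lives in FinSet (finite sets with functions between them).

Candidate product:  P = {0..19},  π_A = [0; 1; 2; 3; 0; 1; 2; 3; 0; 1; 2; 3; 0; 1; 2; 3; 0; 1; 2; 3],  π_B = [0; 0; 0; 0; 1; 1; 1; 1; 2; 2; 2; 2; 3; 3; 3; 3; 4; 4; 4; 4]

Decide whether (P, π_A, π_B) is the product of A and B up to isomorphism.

|A|·|B| = 4·5 = 20;  |P| = 20
Check the pairing map k ↦ (π_A(k), π_B(k)):
  0 ↦ (0,0)
  1 ↦ (1,0)
  2 ↦ (2,0)
  3 ↦ (3,0)
  4 ↦ (0,1)
  5 ↦ (1,1)
  6 ↦ (2,1)
  7 ↦ (3,1)
  8 ↦ (0,2)
  9 ↦ (1,2)
  10 ↦ (2,2)
  11 ↦ (3,2)
  12 ↦ (0,3)
  13 ↦ (1,3)
  14 ↦ (2,3)
  15 ↦ (3,3)
  16 ↦ (0,4)
  17 ↦ (1,4)
  18 ↦ (2,4)
  19 ↦ (3,4)
distinct pairs in image: 20 / 20 needed
  → bijection onto A×B; projections well-typed.

Answer: VALID PRODUCT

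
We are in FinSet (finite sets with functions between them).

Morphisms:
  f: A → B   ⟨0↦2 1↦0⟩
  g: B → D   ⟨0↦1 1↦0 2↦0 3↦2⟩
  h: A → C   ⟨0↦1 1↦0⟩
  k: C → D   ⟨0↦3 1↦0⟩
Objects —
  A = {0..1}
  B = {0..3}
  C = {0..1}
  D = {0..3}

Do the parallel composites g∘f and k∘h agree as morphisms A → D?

1) trace f;g:
  0 f→2 g→0
  1 f→0 g→1
  composite₁ = ⟨0↦0 1↦1⟩
2) trace h;k:
  0 h→1 k→0
  1 h→0 k→3
  composite₂ = ⟨0↦0 1↦3⟩
Equal? NO — does not commute

Answer: DOES NOT COMMUTE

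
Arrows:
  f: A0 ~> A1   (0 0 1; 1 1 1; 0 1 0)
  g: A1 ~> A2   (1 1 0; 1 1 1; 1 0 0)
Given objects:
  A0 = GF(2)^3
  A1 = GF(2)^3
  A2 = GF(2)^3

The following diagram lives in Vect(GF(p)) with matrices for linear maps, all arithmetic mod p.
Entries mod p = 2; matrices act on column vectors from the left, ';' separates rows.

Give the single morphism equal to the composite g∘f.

  e0=⟨1,0,0⟩ f~>⟨0,1,0⟩ g~>⟨1,1,0⟩
  e1=⟨0,1,0⟩ f~>⟨0,1,1⟩ g~>⟨1,0,0⟩
  e2=⟨0,0,1⟩ f~>⟨1,1,0⟩ g~>⟨0,0,1⟩
⟦path⟧: (1 1 0; 1 0 0; 0 0 1)

Answer: (1 1 0; 1 0 0; 0 0 1)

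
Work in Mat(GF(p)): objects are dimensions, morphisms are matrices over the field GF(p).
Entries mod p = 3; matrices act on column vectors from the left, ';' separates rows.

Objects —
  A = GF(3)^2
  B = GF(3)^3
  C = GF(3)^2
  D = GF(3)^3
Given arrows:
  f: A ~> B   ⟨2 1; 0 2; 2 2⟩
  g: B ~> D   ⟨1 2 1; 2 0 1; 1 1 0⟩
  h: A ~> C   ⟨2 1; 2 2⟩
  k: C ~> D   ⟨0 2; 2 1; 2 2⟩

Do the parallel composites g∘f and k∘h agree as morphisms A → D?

Answer: COMMUTES

Work:
Along f;g (path 1):
  e0=(1,0) f~>(2,0,2) g~>(1,0,2)
  e1=(0,1) f~>(1,2,2) g~>(1,1,0)
  result₁ = ⟨1 1; 0 1; 2 0⟩
Along h;k (path 2):
  e0=(1,0) h~>(2,2) k~>(1,0,2)
  e1=(0,1) h~>(1,2) k~>(1,1,0)
  result₂ = ⟨1 1; 0 1; 2 0⟩
Equal? equal; square commutes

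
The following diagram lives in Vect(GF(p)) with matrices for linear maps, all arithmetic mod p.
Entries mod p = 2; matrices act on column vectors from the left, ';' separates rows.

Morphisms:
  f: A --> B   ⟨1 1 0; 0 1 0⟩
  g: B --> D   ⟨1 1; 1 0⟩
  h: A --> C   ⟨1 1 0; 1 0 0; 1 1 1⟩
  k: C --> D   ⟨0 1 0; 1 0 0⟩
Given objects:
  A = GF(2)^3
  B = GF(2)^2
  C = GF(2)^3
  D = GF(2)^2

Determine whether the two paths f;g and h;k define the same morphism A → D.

Answer: COMMUTES

Work:
1) trace f;g:
  e0=⟨1,0,0⟩ f-->⟨1,0⟩ g-->⟨1,1⟩
  e1=⟨0,1,0⟩ f-->⟨1,1⟩ g-->⟨0,1⟩
  e2=⟨0,0,1⟩ f-->⟨0,0⟩ g-->⟨0,0⟩
  result₁ = ⟨1 0 0; 1 1 0⟩
2) trace h;k:
  e0=⟨1,0,0⟩ h-->⟨1,1,1⟩ k-->⟨1,1⟩
  e1=⟨0,1,0⟩ h-->⟨1,0,1⟩ k-->⟨0,1⟩
  e2=⟨0,0,1⟩ h-->⟨0,0,1⟩ k-->⟨0,0⟩
  result₂ = ⟨1 0 0; 1 1 0⟩
Equal? YES — commutes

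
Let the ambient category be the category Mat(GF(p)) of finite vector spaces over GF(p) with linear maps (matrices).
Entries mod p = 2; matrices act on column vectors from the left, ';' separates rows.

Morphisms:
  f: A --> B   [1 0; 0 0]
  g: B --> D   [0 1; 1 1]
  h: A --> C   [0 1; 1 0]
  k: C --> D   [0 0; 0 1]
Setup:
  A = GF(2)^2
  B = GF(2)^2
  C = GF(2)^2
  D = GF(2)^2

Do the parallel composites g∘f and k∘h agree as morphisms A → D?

Along f;g (path 1):
  e0=[1,0] f-->[1,0] g-->[0,1]
  e1=[0,1] f-->[0,0] g-->[0,0]
  composite₁ = [0 0; 1 0]
Along h;k (path 2):
  e0=[1,0] h-->[0,1] k-->[0,1]
  e1=[0,1] h-->[1,0] k-->[0,0]
  composite₂ = [0 0; 1 0]
Equal? equal; square commutes

Answer: COMMUTES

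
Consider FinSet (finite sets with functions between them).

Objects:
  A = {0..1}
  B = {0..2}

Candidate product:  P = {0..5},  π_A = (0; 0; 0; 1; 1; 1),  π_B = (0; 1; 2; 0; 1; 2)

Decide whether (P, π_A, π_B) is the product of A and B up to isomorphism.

|A|·|B| = 2·3 = 6;  |P| = 6
Check the pairing map k ↦ (π_A(k), π_B(k)):
  0 ↦ (0,0)
  1 ↦ (0,1)
  2 ↦ (0,2)
  3 ↦ (1,0)
  4 ↦ (1,1)
  5 ↦ (1,2)
distinct pairs in image: 6 / 6 needed
  → bijection onto A×B; projections well-typed.

Answer: VALID PRODUCT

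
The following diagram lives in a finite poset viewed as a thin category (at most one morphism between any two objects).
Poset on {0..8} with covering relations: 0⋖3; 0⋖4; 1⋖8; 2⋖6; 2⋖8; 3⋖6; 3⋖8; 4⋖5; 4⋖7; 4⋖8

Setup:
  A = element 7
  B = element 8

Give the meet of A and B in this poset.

Answer: A∧B = 4

Trace:
Common predecessors of 7,8: {0,4}
  0 <= 4
  4 <= 4
glb = 4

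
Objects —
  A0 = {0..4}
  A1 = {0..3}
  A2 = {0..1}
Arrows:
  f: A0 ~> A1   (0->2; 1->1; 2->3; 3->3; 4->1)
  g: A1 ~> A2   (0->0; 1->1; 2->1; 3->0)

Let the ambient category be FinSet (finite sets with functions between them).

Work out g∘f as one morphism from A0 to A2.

  0 f~>2 g~>1
  1 f~>1 g~>1
  2 f~>3 g~>0
  3 f~>3 g~>0
  4 f~>1 g~>1
composite: (0->1; 1->1; 2->0; 3->0; 4->1)

Answer: (0->1; 1->1; 2->0; 3->0; 4->1)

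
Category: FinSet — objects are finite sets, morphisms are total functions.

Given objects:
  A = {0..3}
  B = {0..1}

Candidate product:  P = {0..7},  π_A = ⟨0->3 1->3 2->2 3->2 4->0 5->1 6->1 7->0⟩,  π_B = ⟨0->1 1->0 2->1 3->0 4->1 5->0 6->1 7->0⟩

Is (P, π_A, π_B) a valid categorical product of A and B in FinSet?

Answer: VALID PRODUCT

Trace:
|A|·|B| = 4·2 = 8;  |P| = 8
Check the pairing map k ↦ (π_A(k), π_B(k)):
  0 -> (3,1)
  1 -> (3,0)
  2 -> (2,1)
  3 -> (2,0)
  4 -> (0,1)
  5 -> (1,0)
  6 -> (1,1)
  7 -> (0,0)
distinct pairs in image: 8 / 8 needed
  → bijection onto A×B; projections well-typed.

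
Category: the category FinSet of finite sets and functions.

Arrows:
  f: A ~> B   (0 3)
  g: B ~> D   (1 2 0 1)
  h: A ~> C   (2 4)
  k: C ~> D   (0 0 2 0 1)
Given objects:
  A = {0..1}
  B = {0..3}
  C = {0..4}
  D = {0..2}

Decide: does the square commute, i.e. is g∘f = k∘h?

Path 1 = f;g:
  0 f~>0 g~>1
  1 f~>3 g~>1
  composite₁ = (1 1)
Path 2 = h;k:
  0 h~>2 k~>2
  1 h~>4 k~>1
  composite₂ = (2 1)
Equal? differ; not commutative

Answer: DOES NOT COMMUTE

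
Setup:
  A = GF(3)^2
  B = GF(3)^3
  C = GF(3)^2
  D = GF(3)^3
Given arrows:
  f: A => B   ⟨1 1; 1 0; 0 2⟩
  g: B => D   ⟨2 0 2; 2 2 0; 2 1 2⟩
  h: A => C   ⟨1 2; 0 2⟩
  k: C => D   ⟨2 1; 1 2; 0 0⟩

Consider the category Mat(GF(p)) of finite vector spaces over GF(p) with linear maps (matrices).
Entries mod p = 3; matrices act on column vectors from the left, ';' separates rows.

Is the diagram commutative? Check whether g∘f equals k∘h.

Answer: DOES NOT COMMUTE

Derivation:
1) trace f;g:
  e0=(1,0) f=>(1,1,0) g=>(2,1,0)
  e1=(0,1) f=>(1,0,2) g=>(0,2,0)
  ⟦path⟧₁ = ⟨2 0; 1 2; 0 0⟩
2) trace h;k:
  e0=(1,0) h=>(1,0) k=>(2,1,0)
  e1=(0,1) h=>(2,2) k=>(0,0,0)
  ⟦path⟧₂ = ⟨2 0; 1 0; 0 0⟩
Equal? distinct morphisms ✗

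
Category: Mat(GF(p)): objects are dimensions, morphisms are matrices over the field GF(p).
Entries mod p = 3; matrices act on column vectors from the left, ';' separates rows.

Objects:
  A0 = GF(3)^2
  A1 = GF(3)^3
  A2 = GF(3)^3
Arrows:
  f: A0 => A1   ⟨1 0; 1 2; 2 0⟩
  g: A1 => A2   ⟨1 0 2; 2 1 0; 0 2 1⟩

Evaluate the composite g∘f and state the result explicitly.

  e0=⟨1,0⟩ f=>⟨1,1,2⟩ g=>⟨2,0,1⟩
  e1=⟨0,1⟩ f=>⟨0,2,0⟩ g=>⟨0,2,1⟩
composite: ⟨2 0; 0 2; 1 1⟩

Answer: ⟨2 0; 0 2; 1 1⟩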